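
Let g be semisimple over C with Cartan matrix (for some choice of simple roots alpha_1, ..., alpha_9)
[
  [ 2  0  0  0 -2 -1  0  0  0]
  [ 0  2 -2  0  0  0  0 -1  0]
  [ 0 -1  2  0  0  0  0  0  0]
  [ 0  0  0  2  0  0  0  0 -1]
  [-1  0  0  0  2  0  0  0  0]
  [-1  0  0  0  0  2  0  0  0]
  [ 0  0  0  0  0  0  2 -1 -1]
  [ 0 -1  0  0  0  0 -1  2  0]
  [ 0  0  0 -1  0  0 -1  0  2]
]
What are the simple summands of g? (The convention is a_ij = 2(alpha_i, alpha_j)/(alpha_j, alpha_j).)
The diagram associated to this matrix has two connected components: the simple roots {alpha_1, alpha_5, alpha_6} form a chain of 3 nodes with a double edge at one end; the terminal node there is the unique short simple root (B_3), and {alpha_2, alpha_3, alpha_4, alpha_7, alpha_8, alpha_9} form a chain of 6 nodes with a double edge at one end; the terminal node there is the unique short simple root (B_6). A semisimple Lie algebra decomposes uniquely as the direct sum of simple ideals, one per connected component of its Dynkin diagram, so g ≅ B_3 ⊕ B_6 (dimension 21 + 78 = 99).

B_3 (so(7)) ⊕ B_6 (so(13))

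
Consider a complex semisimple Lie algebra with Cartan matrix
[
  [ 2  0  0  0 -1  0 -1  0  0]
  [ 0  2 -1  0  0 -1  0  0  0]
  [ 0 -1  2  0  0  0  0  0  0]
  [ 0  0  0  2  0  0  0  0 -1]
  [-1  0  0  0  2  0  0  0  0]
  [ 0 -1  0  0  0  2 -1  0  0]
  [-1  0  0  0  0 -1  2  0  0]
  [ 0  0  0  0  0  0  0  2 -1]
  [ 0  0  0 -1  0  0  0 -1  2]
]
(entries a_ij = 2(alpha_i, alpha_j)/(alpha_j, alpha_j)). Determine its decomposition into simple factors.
The diagram associated to this matrix has two connected components: the simple roots {alpha_4, alpha_8, alpha_9} form a chain of 3 nodes with single edges (A_3), and {alpha_1, alpha_2, alpha_3, alpha_5, alpha_6, alpha_7} form a chain of 6 nodes with single edges (A_6). A semisimple Lie algebra decomposes uniquely as the direct sum of simple ideals, one per connected component of its Dynkin diagram, so g ≅ A_3 ⊕ A_6 (dimension 15 + 48 = 63).

type A_3 ⊕ type A_6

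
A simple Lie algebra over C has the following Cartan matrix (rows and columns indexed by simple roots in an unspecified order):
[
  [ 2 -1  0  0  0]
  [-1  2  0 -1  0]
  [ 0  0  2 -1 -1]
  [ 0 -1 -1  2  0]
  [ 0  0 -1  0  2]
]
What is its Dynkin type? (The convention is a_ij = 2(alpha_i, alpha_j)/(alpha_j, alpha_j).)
type A_5

The matrix has rank 5 with 2's on the diagonal. Reading the off-diagonal entries as Dynkin edges (a single edge where a_ij = a_ji = -1; a double or triple edge where a_ij * a_ji = 2 or 3), the diagram is a chain of 5 nodes with single edges (A_5). One simple-root ordering that puts it in standard form is (alpha_1, alpha_2, alpha_4, alpha_3, alpha_5). So the algebra is type A_5, i.e. sl(6).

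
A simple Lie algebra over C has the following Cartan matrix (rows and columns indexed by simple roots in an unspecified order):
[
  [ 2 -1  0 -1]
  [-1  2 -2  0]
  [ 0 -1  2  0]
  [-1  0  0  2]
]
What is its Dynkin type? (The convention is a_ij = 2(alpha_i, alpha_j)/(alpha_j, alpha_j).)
B_4 (so(9))

The matrix has rank 4 with 2's on the diagonal. Reading the off-diagonal entries as Dynkin edges (a single edge where a_ij = a_ji = -1; a double or triple edge where a_ij * a_ji = 2 or 3), the diagram is a chain of 4 nodes with a double edge at one end; the terminal node there is the unique short simple root (B_4). One simple-root ordering that puts it in standard form is (alpha_4, alpha_1, alpha_2, alpha_3). So the algebra is type B_4, i.e. so(9).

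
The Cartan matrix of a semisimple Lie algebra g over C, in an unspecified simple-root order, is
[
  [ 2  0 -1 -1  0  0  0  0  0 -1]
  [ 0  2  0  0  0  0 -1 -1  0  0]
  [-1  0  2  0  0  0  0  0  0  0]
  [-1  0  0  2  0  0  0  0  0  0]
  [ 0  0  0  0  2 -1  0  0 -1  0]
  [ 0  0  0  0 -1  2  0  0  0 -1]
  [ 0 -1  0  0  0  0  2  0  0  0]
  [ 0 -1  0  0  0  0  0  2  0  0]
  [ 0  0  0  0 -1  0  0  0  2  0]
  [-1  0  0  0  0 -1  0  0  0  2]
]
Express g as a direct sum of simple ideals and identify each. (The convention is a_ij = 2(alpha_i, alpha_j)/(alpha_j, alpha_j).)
A3 ⊕ D7

The diagram associated to this matrix has two connected components: the simple roots {alpha_2, alpha_7, alpha_8} form a chain of 3 nodes with single edges (A_3), and {alpha_1, alpha_3, alpha_4, alpha_5, alpha_6, alpha_9, alpha_10} form a chain of 5 nodes with a fork of two nodes at one end (D_7). A semisimple Lie algebra decomposes uniquely as the direct sum of simple ideals, one per connected component of its Dynkin diagram, so g ≅ A_3 ⊕ D_7 (dimension 15 + 91 = 106).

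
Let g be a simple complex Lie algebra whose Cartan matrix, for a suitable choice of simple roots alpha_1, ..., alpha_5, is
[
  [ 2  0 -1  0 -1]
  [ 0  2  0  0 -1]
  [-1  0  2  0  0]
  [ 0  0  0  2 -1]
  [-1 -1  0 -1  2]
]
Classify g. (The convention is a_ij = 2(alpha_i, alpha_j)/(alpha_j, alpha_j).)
The matrix has rank 5 with 2's on the diagonal. Reading the off-diagonal entries as Dynkin edges (a single edge where a_ij = a_ji = -1; a double or triple edge where a_ij * a_ji = 2 or 3), the diagram is a chain of 3 nodes with a fork of two nodes at one end (D_5). One simple-root ordering that puts it in standard form is (alpha_3, alpha_1, alpha_5, alpha_4, alpha_2). So the algebra is type D_5, i.e. so(10).

D_5 (so(10))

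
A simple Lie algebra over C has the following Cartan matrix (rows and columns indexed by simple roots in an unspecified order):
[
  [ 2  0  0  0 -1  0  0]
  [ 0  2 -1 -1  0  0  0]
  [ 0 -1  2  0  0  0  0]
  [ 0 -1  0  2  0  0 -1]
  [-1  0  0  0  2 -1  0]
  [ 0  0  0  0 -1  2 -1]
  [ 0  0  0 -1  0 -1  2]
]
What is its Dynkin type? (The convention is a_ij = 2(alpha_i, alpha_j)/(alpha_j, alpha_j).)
The matrix has rank 7 with 2's on the diagonal. Reading the off-diagonal entries as Dynkin edges (a single edge where a_ij = a_ji = -1; a double or triple edge where a_ij * a_ji = 2 or 3), the diagram is a chain of 7 nodes with single edges (A_7). One simple-root ordering that puts it in standard form is (alpha_3, alpha_2, alpha_4, alpha_7, alpha_6, alpha_5, alpha_1). So the algebra is type A_7, i.e. sl(8).

type A_7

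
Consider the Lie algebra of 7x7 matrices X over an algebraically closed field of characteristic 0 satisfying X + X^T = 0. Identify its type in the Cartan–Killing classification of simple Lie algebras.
B_3

This is so(7) with 7 odd, which has dimension 7(7-1)/2 = 21 and rank (7-1)/2 = 3. In the classification of classical Lie algebras, the orthogonal algebra so(2n+1) in an odd number of variables has type B_n; here n = 3, so the Dynkin diagram is a chain of 3 nodes with a double edge at one end; the terminal node there is the unique short simple root (B_3). Hence the type is B_3.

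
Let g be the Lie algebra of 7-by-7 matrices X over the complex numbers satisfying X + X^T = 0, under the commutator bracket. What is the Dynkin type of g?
B3

This is so(7) with 7 odd, which has dimension 7(7-1)/2 = 21 and rank (7-1)/2 = 3. In the classification of classical Lie algebras, the orthogonal algebra so(2n+1) in an odd number of variables has type B_n; here n = 3, so the Dynkin diagram is a chain of 3 nodes with a double edge at one end; the terminal node there is the unique short simple root (B_3). Hence the type is B_3.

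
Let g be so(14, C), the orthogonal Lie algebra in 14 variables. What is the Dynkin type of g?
This is so(14) with 14 even, which has dimension 14(14-1)/2 = 91 and rank 14/2 = 7. In the classification of classical Lie algebras, the orthogonal algebra so(2n) in an even number of variables has type D_n; here n = 7, so the Dynkin diagram is a chain of 5 nodes with a fork of two nodes at one end (D_7). Hence the type is D_7.

D7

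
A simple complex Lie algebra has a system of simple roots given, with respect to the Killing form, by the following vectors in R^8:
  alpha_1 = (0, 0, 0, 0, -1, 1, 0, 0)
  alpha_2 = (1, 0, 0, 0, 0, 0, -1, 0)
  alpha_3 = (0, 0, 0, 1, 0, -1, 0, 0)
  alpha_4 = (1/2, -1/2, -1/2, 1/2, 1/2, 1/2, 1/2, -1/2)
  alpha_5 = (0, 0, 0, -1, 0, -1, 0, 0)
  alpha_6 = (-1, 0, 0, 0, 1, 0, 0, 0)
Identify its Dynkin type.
Compute the Cartan integers a_ij = 2(alpha_i, alpha_j)/(alpha_j, alpha_j); the resulting 6x6 Cartan matrix is
[[2, 0, -1, 0, -1, -1], [0, 2, 0, 0, 0, -1], [-1, 0, 2, 0, 0, 0], [0, 0, 0, 2, -1, 0], [-1, 0, 0, -1, 2, 0], [-1, -1, 0, 0, 0, 2]].
All simple roots have the same length, so the diagram is simply laced. The associated Dynkin diagram is a chain of 5 nodes with one extra node attached to the third node from one end (E_6), so the type is E_6.

type E_6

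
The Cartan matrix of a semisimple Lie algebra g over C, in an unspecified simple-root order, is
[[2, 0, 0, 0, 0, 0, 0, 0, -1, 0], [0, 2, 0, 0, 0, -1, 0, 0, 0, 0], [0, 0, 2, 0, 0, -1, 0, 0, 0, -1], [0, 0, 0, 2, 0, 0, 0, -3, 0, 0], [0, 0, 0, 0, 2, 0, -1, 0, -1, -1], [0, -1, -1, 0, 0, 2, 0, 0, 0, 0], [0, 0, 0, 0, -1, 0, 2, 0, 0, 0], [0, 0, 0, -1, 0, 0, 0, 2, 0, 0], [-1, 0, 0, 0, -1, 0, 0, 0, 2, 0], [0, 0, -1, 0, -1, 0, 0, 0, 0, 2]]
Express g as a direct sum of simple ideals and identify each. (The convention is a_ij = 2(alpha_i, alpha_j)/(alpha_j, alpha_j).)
type E_8 ⊕ type G_2

The diagram associated to this matrix has two connected components: the simple roots {alpha_1, alpha_2, alpha_3, alpha_5, alpha_6, alpha_7, alpha_9, alpha_10} form a chain of 7 nodes with one extra node attached to the third node from one end (E_8), and {alpha_4, alpha_8} form two nodes joined by a triple edge (G_2). A semisimple Lie algebra decomposes uniquely as the direct sum of simple ideals, one per connected component of its Dynkin diagram, so g ≅ E_8 ⊕ G_2 (dimension 248 + 14 = 262).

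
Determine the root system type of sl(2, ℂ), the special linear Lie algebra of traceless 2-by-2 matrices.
A_1 (sl(2))

This is sl(2), which has dimension 2^2 - 1 = 3 and rank 2 - 1 = 1 (a Cartan subalgebra is the diagonal traceless matrices). In the classification of classical Lie algebras, the special linear algebra sl(n+1) has type A_n; here n = 1, so the Dynkin diagram is a chain of 1 nodes with single edges (A_1). Hence the type is A_1.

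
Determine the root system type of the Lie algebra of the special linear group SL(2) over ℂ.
A1

This is sl(2), which has dimension 2^2 - 1 = 3 and rank 2 - 1 = 1 (a Cartan subalgebra is the diagonal traceless matrices). In the classification of classical Lie algebras, the special linear algebra sl(n+1) has type A_n; here n = 1, so the Dynkin diagram is a chain of 1 nodes with single edges (A_1). Hence the type is A_1.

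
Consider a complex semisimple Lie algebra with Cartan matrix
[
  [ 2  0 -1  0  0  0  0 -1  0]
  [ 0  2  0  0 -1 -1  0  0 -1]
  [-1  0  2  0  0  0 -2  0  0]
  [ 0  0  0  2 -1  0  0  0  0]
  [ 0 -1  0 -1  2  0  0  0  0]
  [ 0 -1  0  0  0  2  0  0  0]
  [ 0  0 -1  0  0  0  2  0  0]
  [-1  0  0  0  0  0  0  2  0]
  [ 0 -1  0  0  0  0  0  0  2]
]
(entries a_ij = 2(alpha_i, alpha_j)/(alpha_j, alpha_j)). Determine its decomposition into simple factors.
The diagram associated to this matrix has two connected components: the simple roots {alpha_1, alpha_3, alpha_7, alpha_8} form a chain of 4 nodes with a double edge at one end; the terminal node there is the unique short simple root (B_4), and {alpha_2, alpha_4, alpha_5, alpha_6, alpha_9} form a chain of 3 nodes with a fork of two nodes at one end (D_5). A semisimple Lie algebra decomposes uniquely as the direct sum of simple ideals, one per connected component of its Dynkin diagram, so g ≅ B_4 ⊕ D_5 (dimension 36 + 45 = 81).

B_4 (so(9)) ⊕ D_5 (so(10))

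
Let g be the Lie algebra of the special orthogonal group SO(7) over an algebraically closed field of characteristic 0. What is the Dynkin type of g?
This is so(7) with 7 odd, which has dimension 7(7-1)/2 = 21 and rank (7-1)/2 = 3. In the classification of classical Lie algebras, the orthogonal algebra so(2n+1) in an odd number of variables has type B_n; here n = 3, so the Dynkin diagram is a chain of 3 nodes with a double edge at one end; the terminal node there is the unique short simple root (B_3). Hence the type is B_3.

B_3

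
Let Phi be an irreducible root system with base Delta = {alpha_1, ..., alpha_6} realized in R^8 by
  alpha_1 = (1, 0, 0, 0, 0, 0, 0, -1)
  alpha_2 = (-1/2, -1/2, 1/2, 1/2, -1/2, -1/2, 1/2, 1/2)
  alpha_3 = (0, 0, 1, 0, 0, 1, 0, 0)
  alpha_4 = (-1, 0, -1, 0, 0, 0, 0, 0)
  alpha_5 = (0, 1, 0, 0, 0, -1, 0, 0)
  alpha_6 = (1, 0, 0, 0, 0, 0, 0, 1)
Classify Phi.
E6

Compute the Cartan integers a_ij = 2(alpha_i, alpha_j)/(alpha_j, alpha_j); the resulting 6x6 Cartan matrix is
[[2, -1, 0, -1, 0, 0], [-1, 2, 0, 0, 0, 0], [0, 0, 2, -1, -1, 0], [-1, 0, -1, 2, 0, -1], [0, 0, -1, 0, 2, 0], [0, 0, 0, -1, 0, 2]].
All simple roots have the same length, so the diagram is simply laced. The associated Dynkin diagram is a chain of 5 nodes with one extra node attached to the third node from one end (E_6), so the type is E_6.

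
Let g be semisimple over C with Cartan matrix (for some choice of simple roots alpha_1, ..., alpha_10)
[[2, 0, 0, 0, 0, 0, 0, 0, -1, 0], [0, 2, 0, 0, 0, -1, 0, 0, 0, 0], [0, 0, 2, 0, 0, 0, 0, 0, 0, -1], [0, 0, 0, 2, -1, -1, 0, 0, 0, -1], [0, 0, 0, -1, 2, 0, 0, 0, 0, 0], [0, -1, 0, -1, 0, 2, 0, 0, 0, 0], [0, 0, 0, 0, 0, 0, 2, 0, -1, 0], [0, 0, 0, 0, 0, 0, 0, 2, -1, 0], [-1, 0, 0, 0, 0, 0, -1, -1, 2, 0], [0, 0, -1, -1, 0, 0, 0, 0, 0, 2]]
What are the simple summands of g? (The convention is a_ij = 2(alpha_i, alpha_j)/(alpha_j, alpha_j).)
The diagram associated to this matrix has two connected components: the simple roots {alpha_1, alpha_7, alpha_8, alpha_9} form a chain of 2 nodes with a fork of two nodes at one end (D_4), and {alpha_2, alpha_3, alpha_4, alpha_5, alpha_6, alpha_10} form a chain of 5 nodes with one extra node attached to the third node from one end (E_6). A semisimple Lie algebra decomposes uniquely as the direct sum of simple ideals, one per connected component of its Dynkin diagram, so g ≅ D_4 ⊕ E_6 (dimension 28 + 78 = 106).

D_4 (so(8)) ⊕ E_6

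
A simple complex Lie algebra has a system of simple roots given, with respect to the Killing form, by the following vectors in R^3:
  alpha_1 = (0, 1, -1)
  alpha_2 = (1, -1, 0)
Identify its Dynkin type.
Compute the Cartan integers a_ij = 2(alpha_i, alpha_j)/(alpha_j, alpha_j); the resulting 2x2 Cartan matrix is
[[2, -1], [-1, 2]].
All simple roots have the same length, so the diagram is simply laced. The associated Dynkin diagram is a chain of 2 nodes with single edges (A_2), so the type is A_2 (the algebra sl(3)).

A_2 (sl(3))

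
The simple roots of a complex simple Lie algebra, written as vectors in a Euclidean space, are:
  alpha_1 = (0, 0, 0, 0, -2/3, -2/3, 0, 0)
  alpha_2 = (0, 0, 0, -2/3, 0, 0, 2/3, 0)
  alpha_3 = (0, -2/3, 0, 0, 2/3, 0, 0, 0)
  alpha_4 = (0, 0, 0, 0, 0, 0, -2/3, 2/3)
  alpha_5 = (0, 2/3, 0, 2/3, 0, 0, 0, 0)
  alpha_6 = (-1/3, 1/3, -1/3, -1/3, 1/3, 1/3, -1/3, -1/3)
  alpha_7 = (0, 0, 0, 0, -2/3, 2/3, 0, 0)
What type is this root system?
E7

Compute the Cartan integers a_ij = 2(alpha_i, alpha_j)/(alpha_j, alpha_j); the resulting 7x7 Cartan matrix is
[[2, 0, -1, 0, 0, -1, 0], [0, 2, 0, -1, -1, 0, 0], [-1, 0, 2, 0, -1, 0, -1], [0, -1, 0, 2, 0, 0, 0], [0, -1, -1, 0, 2, 0, 0], [-1, 0, 0, 0, 0, 2, 0], [0, 0, -1, 0, 0, 0, 2]].
All simple roots have the same length, so the diagram is simply laced. The associated Dynkin diagram is a chain of 6 nodes with one extra node attached to the third node from one end (E_7), so the type is E_7.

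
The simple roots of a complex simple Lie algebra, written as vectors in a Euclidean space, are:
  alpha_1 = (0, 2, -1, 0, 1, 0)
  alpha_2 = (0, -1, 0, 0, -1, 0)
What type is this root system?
type G_2

Compute the Cartan integers a_ij = 2(alpha_i, alpha_j)/(alpha_j, alpha_j); the resulting 2x2 Cartan matrix is
[[2, -3], [-1, 2]].
The roots have two lengths (squared-length ratio 3:1); the short ones are alpha_{2}. The associated Dynkin diagram is two nodes joined by a triple edge (G_2), so the type is G_2.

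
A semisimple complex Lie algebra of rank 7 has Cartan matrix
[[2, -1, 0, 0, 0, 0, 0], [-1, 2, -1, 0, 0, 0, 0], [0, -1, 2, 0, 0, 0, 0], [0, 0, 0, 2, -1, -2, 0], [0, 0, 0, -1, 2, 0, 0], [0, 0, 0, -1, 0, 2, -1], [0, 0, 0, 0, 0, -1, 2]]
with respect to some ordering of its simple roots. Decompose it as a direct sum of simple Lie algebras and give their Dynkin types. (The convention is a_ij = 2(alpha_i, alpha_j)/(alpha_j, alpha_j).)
type A_3 + type F_4

The diagram associated to this matrix has two connected components: the simple roots {alpha_1, alpha_2, alpha_3} form a chain of 3 nodes with single edges (A_3), and {alpha_4, alpha_5, alpha_6, alpha_7} form a chain of 4 nodes with a double edge between the middle two (F_4). A semisimple Lie algebra decomposes uniquely as the direct sum of simple ideals, one per connected component of its Dynkin diagram, so g ≅ A_3 ⊕ F_4 (dimension 15 + 52 = 67).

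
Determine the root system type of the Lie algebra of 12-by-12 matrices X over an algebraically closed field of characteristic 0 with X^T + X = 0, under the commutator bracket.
This is so(12) with 12 even, which has dimension 12(12-1)/2 = 66 and rank 12/2 = 6. In the classification of classical Lie algebras, the orthogonal algebra so(2n) in an even number of variables has type D_n; here n = 6, so the Dynkin diagram is a chain of 4 nodes with a fork of two nodes at one end (D_6). Hence the type is D_6.

type D_6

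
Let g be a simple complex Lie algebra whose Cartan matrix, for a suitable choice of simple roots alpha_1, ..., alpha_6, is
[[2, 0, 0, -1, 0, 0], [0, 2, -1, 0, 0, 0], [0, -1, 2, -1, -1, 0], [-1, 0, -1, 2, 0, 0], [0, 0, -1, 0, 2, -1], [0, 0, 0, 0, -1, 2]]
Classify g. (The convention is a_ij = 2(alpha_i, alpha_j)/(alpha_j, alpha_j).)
E_6

The matrix has rank 6 with 2's on the diagonal. Reading the off-diagonal entries as Dynkin edges (a single edge where a_ij = a_ji = -1; a double or triple edge where a_ij * a_ji = 2 or 3), the diagram is a chain of 5 nodes with one extra node attached to the third node from one end (E_6). One simple-root ordering that puts it in standard form is (alpha_6, alpha_2, alpha_5, alpha_3, alpha_4, alpha_1). So the algebra is type E_6.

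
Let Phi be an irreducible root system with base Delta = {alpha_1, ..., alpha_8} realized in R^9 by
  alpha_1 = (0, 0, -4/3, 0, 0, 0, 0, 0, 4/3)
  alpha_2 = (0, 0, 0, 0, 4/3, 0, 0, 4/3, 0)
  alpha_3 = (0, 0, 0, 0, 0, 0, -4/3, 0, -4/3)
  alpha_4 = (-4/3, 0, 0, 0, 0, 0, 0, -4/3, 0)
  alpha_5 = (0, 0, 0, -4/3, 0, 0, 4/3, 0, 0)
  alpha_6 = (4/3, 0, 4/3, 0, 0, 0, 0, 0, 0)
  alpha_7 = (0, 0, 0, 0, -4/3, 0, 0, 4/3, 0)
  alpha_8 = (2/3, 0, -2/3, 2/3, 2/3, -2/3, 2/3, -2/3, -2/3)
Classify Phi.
E_8

Compute the Cartan integers a_ij = 2(alpha_i, alpha_j)/(alpha_j, alpha_j); the resulting 8x8 Cartan matrix is
[[2, 0, -1, 0, 0, -1, 0, 0], [0, 2, 0, -1, 0, 0, 0, 0], [-1, 0, 2, 0, -1, 0, 0, 0], [0, -1, 0, 2, 0, -1, -1, 0], [0, 0, -1, 0, 2, 0, 0, 0], [-1, 0, 0, -1, 0, 2, 0, 0], [0, 0, 0, -1, 0, 0, 2, -1], [0, 0, 0, 0, 0, 0, -1, 2]].
All simple roots have the same length, so the diagram is simply laced. The associated Dynkin diagram is a chain of 7 nodes with one extra node attached to the third node from one end (E_8), so the type is E_8.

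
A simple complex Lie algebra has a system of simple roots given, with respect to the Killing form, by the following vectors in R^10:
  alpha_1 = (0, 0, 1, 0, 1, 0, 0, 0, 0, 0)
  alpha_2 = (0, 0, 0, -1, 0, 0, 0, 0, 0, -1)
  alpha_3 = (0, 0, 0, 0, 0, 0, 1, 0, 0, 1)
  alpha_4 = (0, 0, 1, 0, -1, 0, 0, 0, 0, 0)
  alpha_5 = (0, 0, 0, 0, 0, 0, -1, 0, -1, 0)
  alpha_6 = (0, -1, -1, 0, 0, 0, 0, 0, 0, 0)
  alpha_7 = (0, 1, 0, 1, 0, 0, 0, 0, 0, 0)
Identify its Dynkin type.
D_7

Compute the Cartan integers a_ij = 2(alpha_i, alpha_j)/(alpha_j, alpha_j); the resulting 7x7 Cartan matrix is
[[2, 0, 0, 0, 0, -1, 0], [0, 2, -1, 0, 0, 0, -1], [0, -1, 2, 0, -1, 0, 0], [0, 0, 0, 2, 0, -1, 0], [0, 0, -1, 0, 2, 0, 0], [-1, 0, 0, -1, 0, 2, -1], [0, -1, 0, 0, 0, -1, 2]].
All simple roots have the same length, so the diagram is simply laced. The associated Dynkin diagram is a chain of 5 nodes with a fork of two nodes at one end (D_7), so the type is D_7 (the algebra so(14)).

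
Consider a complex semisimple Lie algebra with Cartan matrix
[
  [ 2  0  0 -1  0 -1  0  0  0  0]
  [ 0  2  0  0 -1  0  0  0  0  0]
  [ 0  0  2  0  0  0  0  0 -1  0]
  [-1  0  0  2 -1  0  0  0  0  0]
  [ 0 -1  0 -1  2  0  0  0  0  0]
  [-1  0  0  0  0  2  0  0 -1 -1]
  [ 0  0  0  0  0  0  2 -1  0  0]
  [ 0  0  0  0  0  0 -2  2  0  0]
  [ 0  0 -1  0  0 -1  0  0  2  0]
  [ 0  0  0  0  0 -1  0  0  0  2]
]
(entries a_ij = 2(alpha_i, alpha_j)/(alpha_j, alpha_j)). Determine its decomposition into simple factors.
B_2 (so(5)) ⊕ E_8

The diagram associated to this matrix has two connected components: the simple roots {alpha_7, alpha_8} form a chain of 2 nodes with a double edge at one end; the terminal node there is the unique short simple root (B_2), and {alpha_1, alpha_2, alpha_3, alpha_4, alpha_5, alpha_6, alpha_9, alpha_10} form a chain of 7 nodes with one extra node attached to the third node from one end (E_8). A semisimple Lie algebra decomposes uniquely as the direct sum of simple ideals, one per connected component of its Dynkin diagram, so g ≅ B_2 ⊕ E_8 (dimension 10 + 248 = 258).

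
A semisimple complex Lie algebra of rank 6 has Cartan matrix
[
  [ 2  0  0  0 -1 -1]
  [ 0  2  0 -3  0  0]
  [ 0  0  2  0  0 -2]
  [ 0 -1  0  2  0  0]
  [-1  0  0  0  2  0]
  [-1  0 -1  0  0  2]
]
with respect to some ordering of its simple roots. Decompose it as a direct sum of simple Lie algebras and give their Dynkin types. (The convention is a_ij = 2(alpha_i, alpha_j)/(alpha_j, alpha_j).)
C_4 + G_2

The diagram associated to this matrix has two connected components: the simple roots {alpha_1, alpha_3, alpha_5, alpha_6} form a chain of 4 nodes with a double edge at one end; the terminal node there is the unique long simple root (C_4), and {alpha_2, alpha_4} form two nodes joined by a triple edge (G_2). A semisimple Lie algebra decomposes uniquely as the direct sum of simple ideals, one per connected component of its Dynkin diagram, so g ≅ C_4 ⊕ G_2 (dimension 36 + 14 = 50).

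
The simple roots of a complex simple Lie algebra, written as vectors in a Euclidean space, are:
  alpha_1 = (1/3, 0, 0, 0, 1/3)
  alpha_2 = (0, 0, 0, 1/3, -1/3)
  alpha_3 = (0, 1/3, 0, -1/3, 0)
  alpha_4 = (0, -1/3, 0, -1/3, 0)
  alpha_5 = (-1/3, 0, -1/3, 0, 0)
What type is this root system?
Compute the Cartan integers a_ij = 2(alpha_i, alpha_j)/(alpha_j, alpha_j); the resulting 5x5 Cartan matrix is
[[2, -1, 0, 0, -1], [-1, 2, -1, -1, 0], [0, -1, 2, 0, 0], [0, -1, 0, 2, 0], [-1, 0, 0, 0, 2]].
All simple roots have the same length, so the diagram is simply laced. The associated Dynkin diagram is a chain of 3 nodes with a fork of two nodes at one end (D_5), so the type is D_5 (the algebra so(10)).

type D_5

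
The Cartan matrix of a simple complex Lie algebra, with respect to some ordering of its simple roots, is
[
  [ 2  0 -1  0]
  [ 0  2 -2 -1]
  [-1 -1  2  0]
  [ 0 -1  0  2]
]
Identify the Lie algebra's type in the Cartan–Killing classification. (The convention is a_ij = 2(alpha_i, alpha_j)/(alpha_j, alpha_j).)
The matrix has rank 4 with 2's on the diagonal. Reading the off-diagonal entries as Dynkin edges (a single edge where a_ij = a_ji = -1; a double or triple edge where a_ij * a_ji = 2 or 3), the diagram is a chain of 4 nodes with a double edge between the middle two (F_4). One simple-root ordering that puts it in standard form is (alpha_4, alpha_2, alpha_3, alpha_1). So the algebra is type F_4.

F4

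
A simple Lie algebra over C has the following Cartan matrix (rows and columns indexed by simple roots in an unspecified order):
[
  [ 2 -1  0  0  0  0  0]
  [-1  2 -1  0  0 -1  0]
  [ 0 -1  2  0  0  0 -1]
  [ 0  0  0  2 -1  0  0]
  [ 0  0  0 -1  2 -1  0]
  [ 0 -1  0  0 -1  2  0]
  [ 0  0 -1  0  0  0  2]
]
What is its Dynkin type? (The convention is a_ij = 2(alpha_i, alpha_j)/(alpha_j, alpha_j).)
E_7

The matrix has rank 7 with 2's on the diagonal. Reading the off-diagonal entries as Dynkin edges (a single edge where a_ij = a_ji = -1; a double or triple edge where a_ij * a_ji = 2 or 3), the diagram is a chain of 6 nodes with one extra node attached to the third node from one end (E_7). One simple-root ordering that puts it in standard form is (alpha_7, alpha_1, alpha_3, alpha_2, alpha_6, alpha_5, alpha_4). So the algebra is type E_7.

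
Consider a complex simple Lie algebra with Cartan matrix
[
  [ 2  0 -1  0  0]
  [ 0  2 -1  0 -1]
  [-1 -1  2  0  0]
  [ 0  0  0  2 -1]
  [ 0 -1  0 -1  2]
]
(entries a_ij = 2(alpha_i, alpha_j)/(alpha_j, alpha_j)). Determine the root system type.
A_5

The matrix has rank 5 with 2's on the diagonal. Reading the off-diagonal entries as Dynkin edges (a single edge where a_ij = a_ji = -1; a double or triple edge where a_ij * a_ji = 2 or 3), the diagram is a chain of 5 nodes with single edges (A_5). One simple-root ordering that puts it in standard form is (alpha_4, alpha_5, alpha_2, alpha_3, alpha_1). So the algebra is type A_5, i.e. sl(6).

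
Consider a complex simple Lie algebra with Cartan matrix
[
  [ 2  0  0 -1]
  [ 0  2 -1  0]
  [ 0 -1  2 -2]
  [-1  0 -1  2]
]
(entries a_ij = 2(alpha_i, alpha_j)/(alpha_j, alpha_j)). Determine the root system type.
F_4

The matrix has rank 4 with 2's on the diagonal. Reading the off-diagonal entries as Dynkin edges (a single edge where a_ij = a_ji = -1; a double or triple edge where a_ij * a_ji = 2 or 3), the diagram is a chain of 4 nodes with a double edge between the middle two (F_4). One simple-root ordering that puts it in standard form is (alpha_2, alpha_3, alpha_4, alpha_1). So the algebra is type F_4.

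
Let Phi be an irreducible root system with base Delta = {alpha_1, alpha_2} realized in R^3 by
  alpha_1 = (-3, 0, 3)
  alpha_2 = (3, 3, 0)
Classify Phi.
A_2

Compute the Cartan integers a_ij = 2(alpha_i, alpha_j)/(alpha_j, alpha_j); the resulting 2x2 Cartan matrix is
[[2, -1], [-1, 2]].
All simple roots have the same length, so the diagram is simply laced. The associated Dynkin diagram is a chain of 2 nodes with single edges (A_2), so the type is A_2 (the algebra sl(3)).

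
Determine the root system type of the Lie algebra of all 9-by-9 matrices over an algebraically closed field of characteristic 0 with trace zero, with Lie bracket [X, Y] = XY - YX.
A8

This is sl(9), which has dimension 9^2 - 1 = 80 and rank 9 - 1 = 8 (a Cartan subalgebra is the diagonal traceless matrices). In the classification of classical Lie algebras, the special linear algebra sl(n+1) has type A_n; here n = 8, so the Dynkin diagram is a chain of 8 nodes with single edges (A_8). Hence the type is A_8.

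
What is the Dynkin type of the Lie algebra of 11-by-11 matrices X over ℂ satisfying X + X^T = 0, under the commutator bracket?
type B_5

This is so(11) with 11 odd, which has dimension 11(11-1)/2 = 55 and rank (11-1)/2 = 5. In the classification of classical Lie algebras, the orthogonal algebra so(2n+1) in an odd number of variables has type B_n; here n = 5, so the Dynkin diagram is a chain of 5 nodes with a double edge at one end; the terminal node there is the unique short simple root (B_5). Hence the type is B_5.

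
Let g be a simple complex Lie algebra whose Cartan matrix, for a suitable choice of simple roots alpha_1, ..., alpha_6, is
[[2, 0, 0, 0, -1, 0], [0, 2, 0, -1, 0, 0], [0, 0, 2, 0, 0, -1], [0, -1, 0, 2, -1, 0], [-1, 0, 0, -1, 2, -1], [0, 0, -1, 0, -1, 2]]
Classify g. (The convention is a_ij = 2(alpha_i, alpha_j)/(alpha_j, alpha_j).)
type E_6

The matrix has rank 6 with 2's on the diagonal. Reading the off-diagonal entries as Dynkin edges (a single edge where a_ij = a_ji = -1; a double or triple edge where a_ij * a_ji = 2 or 3), the diagram is a chain of 5 nodes with one extra node attached to the third node from one end (E_6). One simple-root ordering that puts it in standard form is (alpha_2, alpha_1, alpha_4, alpha_5, alpha_6, alpha_3). So the algebra is type E_6.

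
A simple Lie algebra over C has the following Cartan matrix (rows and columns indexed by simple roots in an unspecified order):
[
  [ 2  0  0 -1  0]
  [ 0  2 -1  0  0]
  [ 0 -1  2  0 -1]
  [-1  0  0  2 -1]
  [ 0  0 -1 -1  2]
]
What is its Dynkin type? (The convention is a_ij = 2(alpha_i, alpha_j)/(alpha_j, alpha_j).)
A_5 (sl(6))

The matrix has rank 5 with 2's on the diagonal. Reading the off-diagonal entries as Dynkin edges (a single edge where a_ij = a_ji = -1; a double or triple edge where a_ij * a_ji = 2 or 3), the diagram is a chain of 5 nodes with single edges (A_5). One simple-root ordering that puts it in standard form is (alpha_1, alpha_4, alpha_5, alpha_3, alpha_2). So the algebra is type A_5, i.e. sl(6).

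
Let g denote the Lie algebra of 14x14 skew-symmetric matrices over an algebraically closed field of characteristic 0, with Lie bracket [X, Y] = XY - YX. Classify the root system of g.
This is so(14) with 14 even, which has dimension 14(14-1)/2 = 91 and rank 14/2 = 7. In the classification of classical Lie algebras, the orthogonal algebra so(2n) in an even number of variables has type D_n; here n = 7, so the Dynkin diagram is a chain of 5 nodes with a fork of two nodes at one end (D_7). Hence the type is D_7.

D_7 (so(14))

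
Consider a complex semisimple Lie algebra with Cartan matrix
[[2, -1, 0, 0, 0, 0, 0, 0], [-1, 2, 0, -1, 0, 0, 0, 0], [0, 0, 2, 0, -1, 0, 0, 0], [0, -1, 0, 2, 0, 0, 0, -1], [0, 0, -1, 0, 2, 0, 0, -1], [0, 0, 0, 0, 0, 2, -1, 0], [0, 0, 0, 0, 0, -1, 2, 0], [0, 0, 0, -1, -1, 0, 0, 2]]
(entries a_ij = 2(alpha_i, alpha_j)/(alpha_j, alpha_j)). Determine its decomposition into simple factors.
A2 + A6

The diagram associated to this matrix has two connected components: the simple roots {alpha_6, alpha_7} form a chain of 2 nodes with single edges (A_2), and {alpha_1, alpha_2, alpha_3, alpha_4, alpha_5, alpha_8} form a chain of 6 nodes with single edges (A_6). A semisimple Lie algebra decomposes uniquely as the direct sum of simple ideals, one per connected component of its Dynkin diagram, so g ≅ A_2 ⊕ A_6 (dimension 8 + 48 = 56).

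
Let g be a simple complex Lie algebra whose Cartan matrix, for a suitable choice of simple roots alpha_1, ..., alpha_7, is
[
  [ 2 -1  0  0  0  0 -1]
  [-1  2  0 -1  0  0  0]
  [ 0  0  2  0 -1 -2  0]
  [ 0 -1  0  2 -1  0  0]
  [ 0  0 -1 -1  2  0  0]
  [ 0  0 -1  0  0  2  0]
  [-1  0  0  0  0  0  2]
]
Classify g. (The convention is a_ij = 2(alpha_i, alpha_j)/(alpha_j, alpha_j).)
The matrix has rank 7 with 2's on the diagonal. Reading the off-diagonal entries as Dynkin edges (a single edge where a_ij = a_ji = -1; a double or triple edge where a_ij * a_ji = 2 or 3), the diagram is a chain of 7 nodes with a double edge at one end; the terminal node there is the unique short simple root (B_7). One simple-root ordering that puts it in standard form is (alpha_7, alpha_1, alpha_2, alpha_4, alpha_5, alpha_3, alpha_6). So the algebra is type B_7, i.e. so(15).

B7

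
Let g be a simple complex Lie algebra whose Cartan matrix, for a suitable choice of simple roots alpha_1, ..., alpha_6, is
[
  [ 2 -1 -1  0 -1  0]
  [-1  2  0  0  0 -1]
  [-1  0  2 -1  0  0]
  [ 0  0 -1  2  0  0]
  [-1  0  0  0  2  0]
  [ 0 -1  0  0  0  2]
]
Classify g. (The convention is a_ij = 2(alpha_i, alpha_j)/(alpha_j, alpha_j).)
E_6

The matrix has rank 6 with 2's on the diagonal. Reading the off-diagonal entries as Dynkin edges (a single edge where a_ij = a_ji = -1; a double or triple edge where a_ij * a_ji = 2 or 3), the diagram is a chain of 5 nodes with one extra node attached to the third node from one end (E_6). One simple-root ordering that puts it in standard form is (alpha_6, alpha_5, alpha_2, alpha_1, alpha_3, alpha_4). So the algebra is type E_6.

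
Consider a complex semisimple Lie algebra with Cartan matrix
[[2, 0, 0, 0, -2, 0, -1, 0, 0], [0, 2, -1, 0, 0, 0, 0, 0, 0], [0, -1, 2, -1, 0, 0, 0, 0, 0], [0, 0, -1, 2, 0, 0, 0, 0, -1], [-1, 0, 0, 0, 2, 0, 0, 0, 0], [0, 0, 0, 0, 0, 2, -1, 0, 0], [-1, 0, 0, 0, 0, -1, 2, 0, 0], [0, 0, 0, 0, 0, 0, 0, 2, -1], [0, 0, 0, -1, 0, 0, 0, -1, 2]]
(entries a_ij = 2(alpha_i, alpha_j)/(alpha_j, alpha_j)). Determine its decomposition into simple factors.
The diagram associated to this matrix has two connected components: the simple roots {alpha_2, alpha_3, alpha_4, alpha_8, alpha_9} form a chain of 5 nodes with single edges (A_5), and {alpha_1, alpha_5, alpha_6, alpha_7} form a chain of 4 nodes with a double edge at one end; the terminal node there is the unique short simple root (B_4). A semisimple Lie algebra decomposes uniquely as the direct sum of simple ideals, one per connected component of its Dynkin diagram, so g ≅ A_5 ⊕ B_4 (dimension 35 + 36 = 71).

type A_5 + type B_4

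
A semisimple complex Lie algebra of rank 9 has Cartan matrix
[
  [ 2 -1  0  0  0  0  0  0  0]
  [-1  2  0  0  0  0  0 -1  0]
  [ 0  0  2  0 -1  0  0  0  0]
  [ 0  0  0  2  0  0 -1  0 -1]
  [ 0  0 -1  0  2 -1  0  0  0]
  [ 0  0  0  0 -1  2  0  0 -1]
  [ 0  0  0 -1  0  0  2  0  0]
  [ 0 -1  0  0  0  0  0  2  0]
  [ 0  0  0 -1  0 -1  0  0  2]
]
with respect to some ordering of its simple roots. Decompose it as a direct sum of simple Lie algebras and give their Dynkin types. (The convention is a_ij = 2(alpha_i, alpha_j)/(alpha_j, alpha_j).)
A_3 (sl(4)) ⊕ A_6 (sl(7))

The diagram associated to this matrix has two connected components: the simple roots {alpha_1, alpha_2, alpha_8} form a chain of 3 nodes with single edges (A_3), and {alpha_3, alpha_4, alpha_5, alpha_6, alpha_7, alpha_9} form a chain of 6 nodes with single edges (A_6). A semisimple Lie algebra decomposes uniquely as the direct sum of simple ideals, one per connected component of its Dynkin diagram, so g ≅ A_3 ⊕ A_6 (dimension 15 + 48 = 63).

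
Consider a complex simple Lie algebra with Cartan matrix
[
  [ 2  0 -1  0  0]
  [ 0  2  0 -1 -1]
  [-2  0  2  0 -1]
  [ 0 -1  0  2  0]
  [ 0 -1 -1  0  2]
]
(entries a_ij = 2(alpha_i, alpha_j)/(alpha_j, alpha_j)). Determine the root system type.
The matrix has rank 5 with 2's on the diagonal. Reading the off-diagonal entries as Dynkin edges (a single edge where a_ij = a_ji = -1; a double or triple edge where a_ij * a_ji = 2 or 3), the diagram is a chain of 5 nodes with a double edge at one end; the terminal node there is the unique short simple root (B_5). One simple-root ordering that puts it in standard form is (alpha_4, alpha_2, alpha_5, alpha_3, alpha_1). So the algebra is type B_5, i.e. so(11).

B5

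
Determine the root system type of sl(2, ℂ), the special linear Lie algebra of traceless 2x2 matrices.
A1

This is sl(2), which has dimension 2^2 - 1 = 3 and rank 2 - 1 = 1 (a Cartan subalgebra is the diagonal traceless matrices). In the classification of classical Lie algebras, the special linear algebra sl(n+1) has type A_n; here n = 1, so the Dynkin diagram is a chain of 1 nodes with single edges (A_1). Hence the type is A_1.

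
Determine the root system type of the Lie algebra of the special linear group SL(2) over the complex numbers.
This is sl(2), which has dimension 2^2 - 1 = 3 and rank 2 - 1 = 1 (a Cartan subalgebra is the diagonal traceless matrices). In the classification of classical Lie algebras, the special linear algebra sl(n+1) has type A_n; here n = 1, so the Dynkin diagram is a chain of 1 nodes with single edges (A_1). Hence the type is A_1.

A_1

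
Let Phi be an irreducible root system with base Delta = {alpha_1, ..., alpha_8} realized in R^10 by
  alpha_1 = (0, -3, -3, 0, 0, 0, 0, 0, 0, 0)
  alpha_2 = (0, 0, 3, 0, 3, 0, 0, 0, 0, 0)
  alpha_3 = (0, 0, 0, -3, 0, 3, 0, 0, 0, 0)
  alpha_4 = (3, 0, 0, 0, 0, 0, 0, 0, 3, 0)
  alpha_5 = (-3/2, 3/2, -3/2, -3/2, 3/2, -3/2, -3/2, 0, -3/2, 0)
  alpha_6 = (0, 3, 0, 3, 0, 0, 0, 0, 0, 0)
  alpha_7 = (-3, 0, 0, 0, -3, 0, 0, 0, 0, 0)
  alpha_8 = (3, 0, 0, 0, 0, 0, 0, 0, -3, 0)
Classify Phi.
Compute the Cartan integers a_ij = 2(alpha_i, alpha_j)/(alpha_j, alpha_j); the resulting 8x8 Cartan matrix is
[[2, -1, 0, 0, 0, -1, 0, 0], [-1, 2, 0, 0, 0, 0, -1, 0], [0, 0, 2, 0, 0, -1, 0, 0], [0, 0, 0, 2, -1, 0, -1, 0], [0, 0, 0, -1, 2, 0, 0, 0], [-1, 0, -1, 0, 0, 2, 0, 0], [0, -1, 0, -1, 0, 0, 2, -1], [0, 0, 0, 0, 0, 0, -1, 2]].
All simple roots have the same length, so the diagram is simply laced. The associated Dynkin diagram is a chain of 7 nodes with one extra node attached to the third node from one end (E_8), so the type is E_8.

E8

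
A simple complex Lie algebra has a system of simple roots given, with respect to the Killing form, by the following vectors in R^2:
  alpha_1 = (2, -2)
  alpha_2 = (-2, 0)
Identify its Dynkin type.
Compute the Cartan integers a_ij = 2(alpha_i, alpha_j)/(alpha_j, alpha_j); the resulting 2x2 Cartan matrix is
[[2, -2], [-1, 2]].
The roots have two lengths (squared-length ratio 2:1); the short ones are alpha_{2}. The associated Dynkin diagram is a chain of 2 nodes with a double edge at one end; the terminal node there is the unique short simple root (B_2), so the type is B_2 (the algebra so(5)).

B_2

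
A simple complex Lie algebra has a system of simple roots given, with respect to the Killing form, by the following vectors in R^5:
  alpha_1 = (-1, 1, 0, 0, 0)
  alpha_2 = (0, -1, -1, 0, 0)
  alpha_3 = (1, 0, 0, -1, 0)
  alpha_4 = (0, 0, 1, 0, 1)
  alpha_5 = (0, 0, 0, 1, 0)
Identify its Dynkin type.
Compute the Cartan integers a_ij = 2(alpha_i, alpha_j)/(alpha_j, alpha_j); the resulting 5x5 Cartan matrix is
[[2, -1, -1, 0, 0], [-1, 2, 0, -1, 0], [-1, 0, 2, 0, -2], [0, -1, 0, 2, 0], [0, 0, -1, 0, 2]].
The roots have two lengths (squared-length ratio 2:1); the short ones are alpha_{5}. The associated Dynkin diagram is a chain of 5 nodes with a double edge at one end; the terminal node there is the unique short simple root (B_5), so the type is B_5 (the algebra so(11)).

B5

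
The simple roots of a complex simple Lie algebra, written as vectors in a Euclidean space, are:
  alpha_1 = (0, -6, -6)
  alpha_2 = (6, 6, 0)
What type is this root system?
Compute the Cartan integers a_ij = 2(alpha_i, alpha_j)/(alpha_j, alpha_j); the resulting 2x2 Cartan matrix is
[[2, -1], [-1, 2]].
All simple roots have the same length, so the diagram is simply laced. The associated Dynkin diagram is a chain of 2 nodes with single edges (A_2), so the type is A_2 (the algebra sl(3)).

A_2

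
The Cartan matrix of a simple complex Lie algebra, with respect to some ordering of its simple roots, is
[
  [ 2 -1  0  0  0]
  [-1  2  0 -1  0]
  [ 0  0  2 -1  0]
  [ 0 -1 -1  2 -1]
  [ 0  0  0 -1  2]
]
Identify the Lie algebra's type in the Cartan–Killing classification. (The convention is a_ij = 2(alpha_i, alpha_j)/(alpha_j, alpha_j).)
The matrix has rank 5 with 2's on the diagonal. Reading the off-diagonal entries as Dynkin edges (a single edge where a_ij = a_ji = -1; a double or triple edge where a_ij * a_ji = 2 or 3), the diagram is a chain of 3 nodes with a fork of two nodes at one end (D_5). One simple-root ordering that puts it in standard form is (alpha_1, alpha_2, alpha_4, alpha_3, alpha_5). So the algebra is type D_5, i.e. so(10).

type D_5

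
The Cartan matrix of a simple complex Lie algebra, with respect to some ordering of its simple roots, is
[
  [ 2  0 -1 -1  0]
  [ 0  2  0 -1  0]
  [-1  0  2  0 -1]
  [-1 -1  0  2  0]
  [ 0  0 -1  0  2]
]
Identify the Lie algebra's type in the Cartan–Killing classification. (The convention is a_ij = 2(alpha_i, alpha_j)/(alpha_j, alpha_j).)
The matrix has rank 5 with 2's on the diagonal. Reading the off-diagonal entries as Dynkin edges (a single edge where a_ij = a_ji = -1; a double or triple edge where a_ij * a_ji = 2 or 3), the diagram is a chain of 5 nodes with single edges (A_5). One simple-root ordering that puts it in standard form is (alpha_2, alpha_4, alpha_1, alpha_3, alpha_5). So the algebra is type A_5, i.e. sl(6).

A_5 (sl(6))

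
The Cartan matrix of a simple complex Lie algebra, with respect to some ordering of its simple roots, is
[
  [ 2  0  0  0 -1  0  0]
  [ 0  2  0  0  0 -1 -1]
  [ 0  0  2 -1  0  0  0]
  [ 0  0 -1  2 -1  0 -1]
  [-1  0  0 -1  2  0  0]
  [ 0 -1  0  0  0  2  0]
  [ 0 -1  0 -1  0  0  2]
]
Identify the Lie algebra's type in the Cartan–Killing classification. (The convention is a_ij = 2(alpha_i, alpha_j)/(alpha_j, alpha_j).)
The matrix has rank 7 with 2's on the diagonal. Reading the off-diagonal entries as Dynkin edges (a single edge where a_ij = a_ji = -1; a double or triple edge where a_ij * a_ji = 2 or 3), the diagram is a chain of 6 nodes with one extra node attached to the third node from one end (E_7). One simple-root ordering that puts it in standard form is (alpha_1, alpha_3, alpha_5, alpha_4, alpha_7, alpha_2, alpha_6). So the algebra is type E_7.

E_7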